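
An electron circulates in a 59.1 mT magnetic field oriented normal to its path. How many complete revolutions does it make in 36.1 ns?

T = 2πm/(qB) = 2π(9.11×10^-31) / [(1×1.60×10^-19)(0.0591)] = 6.0533×10^-10 s.
N = t/T = 3.61×10^-8 / 6.0533×10^-10 ≈ 59.64, so 59 complete revolutions.

N = 59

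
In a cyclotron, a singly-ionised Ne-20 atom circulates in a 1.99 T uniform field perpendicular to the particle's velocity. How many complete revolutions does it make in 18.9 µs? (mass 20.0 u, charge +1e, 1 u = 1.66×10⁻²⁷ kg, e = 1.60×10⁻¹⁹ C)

N = 28

T = 2πm/(qB) = 2π(3.32×10^-26) / [(1×1.60×10^-19)(1.99)] = 6.5516×10^-7 s.
N = t/T = 1.89×10^-5 / 6.5516×10^-7 ≈ 28.85, so 28 complete revolutions.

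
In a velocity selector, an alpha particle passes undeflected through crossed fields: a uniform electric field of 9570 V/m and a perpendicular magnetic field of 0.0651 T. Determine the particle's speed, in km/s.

v ≈ 147 km/s

For zero net force, qE = qvB, so v = E/B.
v = (9570) / (0.0651) = 1.47×10^5 m/s.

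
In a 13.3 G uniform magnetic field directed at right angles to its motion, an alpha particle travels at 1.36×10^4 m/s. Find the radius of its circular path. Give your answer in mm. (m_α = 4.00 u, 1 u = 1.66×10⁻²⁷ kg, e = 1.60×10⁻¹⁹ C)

The magnetic force provides the centripetal force: qvB = mv²/r, so r = mv/(qB).
r = (6.64×10^-27 kg)(1.36×10^4 m/s) / [(2×1.60×10^-19 C)(1.33×10^-3 T)] = 0.212 m.

r ≈ 212 mm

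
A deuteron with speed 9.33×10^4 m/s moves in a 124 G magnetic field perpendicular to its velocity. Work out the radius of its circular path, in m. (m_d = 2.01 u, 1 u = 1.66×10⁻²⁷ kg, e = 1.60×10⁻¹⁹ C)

r ≈ 0.157 m

The magnetic force provides the centripetal force: qvB = mv²/r, so r = mv/(qB).
r = (3.34×10^-27 kg)(9.33×10^4 m/s) / [(1×1.60×10^-19 C)(0.0124 T)] = 0.157 m.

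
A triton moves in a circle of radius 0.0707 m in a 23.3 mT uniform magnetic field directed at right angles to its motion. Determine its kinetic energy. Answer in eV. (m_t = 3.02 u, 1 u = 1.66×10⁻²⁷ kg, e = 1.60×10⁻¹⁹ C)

v = qBr/m = (1×1.60×10^-19)(0.0233)(0.0707) / (5.01×10^-27) = 5.26×10^4 m/s.
K = ½mv² = 0.5·(5.01×10^-27)·(5.26×10^4)² = 6.93×10^-18 J = 43.3 eV.

K ≈ 43.3 eV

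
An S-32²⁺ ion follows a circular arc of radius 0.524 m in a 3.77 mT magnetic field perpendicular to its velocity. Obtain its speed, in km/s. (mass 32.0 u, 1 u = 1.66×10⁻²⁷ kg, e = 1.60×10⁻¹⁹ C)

v ≈ 11.9 km/s

From qvB = mv²/r, v = qBr/m.
v = (2×1.60×10^-19)(3.77×10^-3)(0.524) / (5.31×10^-26) = 1.19×10^4 m/s.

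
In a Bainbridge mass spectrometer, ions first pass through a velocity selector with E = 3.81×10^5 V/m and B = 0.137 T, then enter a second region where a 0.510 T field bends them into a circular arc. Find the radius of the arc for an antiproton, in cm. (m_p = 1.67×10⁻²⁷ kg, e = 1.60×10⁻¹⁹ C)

r ≈ 5.69 cm

The selector passes v = E/B = 3.81×10^5/0.137 = 2.78×10^6 m/s.
In the deflection region, r = mv/(qB₂) = (1.67×10^-27)(2.78×10^6) / [(1×1.60×10^-19)(0.510)] = 0.0569 m.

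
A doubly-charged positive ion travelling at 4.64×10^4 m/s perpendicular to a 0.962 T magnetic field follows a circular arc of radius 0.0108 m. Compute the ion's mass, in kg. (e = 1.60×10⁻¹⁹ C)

qvB = mv²/r ⇒ m = qBr/v.
m = (2×1.60×10^-19)(0.962)(0.0108) / (4.64×10^4) = 7.17×10^-26 kg.

m ≈ 7.17×10^-26 kg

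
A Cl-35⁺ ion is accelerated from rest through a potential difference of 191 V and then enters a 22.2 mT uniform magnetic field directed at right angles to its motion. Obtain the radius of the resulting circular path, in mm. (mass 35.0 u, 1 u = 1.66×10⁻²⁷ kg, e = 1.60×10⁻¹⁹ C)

r ≈ 531 mm

The kinetic energy gained is K = qV = (1×1.60×10^-19)(191) = 3.06×10^-17 J.
v = √(2K/m) = 3.24×10^4 m/s.
r = mv/(qB) = (5.81×10^-26)(3.24×10^4) / [(1×1.60×10^-19)(0.0222)] = 0.531 m.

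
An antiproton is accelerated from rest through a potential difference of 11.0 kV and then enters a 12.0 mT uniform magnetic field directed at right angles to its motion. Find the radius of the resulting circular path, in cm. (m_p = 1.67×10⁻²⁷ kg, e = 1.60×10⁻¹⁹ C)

The kinetic energy gained is K = qV = (1×1.60×10^-19)(1.10×10^4) = 1.76×10^-15 J.
v = √(2K/m) = 1.45×10^6 m/s.
r = mv/(qB) = (1.67×10^-27)(1.45×10^6) / [(1×1.60×10^-19)(0.0120)] = 1.26 m.

r ≈ 126 cm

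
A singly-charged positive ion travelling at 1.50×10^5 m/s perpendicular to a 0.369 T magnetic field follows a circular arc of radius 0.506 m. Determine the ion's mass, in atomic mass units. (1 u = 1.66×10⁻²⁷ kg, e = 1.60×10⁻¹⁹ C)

qvB = mv²/r ⇒ m = qBr/v.
m = (1×1.60×10^-19)(0.369)(0.506) / (1.50×10^5) = 1.99×10^-25 kg = 120 u.

m ≈ 120 u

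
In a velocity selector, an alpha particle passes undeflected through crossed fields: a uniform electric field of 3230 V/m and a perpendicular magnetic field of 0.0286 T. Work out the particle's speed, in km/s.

v ≈ 113 km/s

For zero net force, qE = qvB, so v = E/B.
v = (3230) / (0.0286) = 1.13×10^5 m/s.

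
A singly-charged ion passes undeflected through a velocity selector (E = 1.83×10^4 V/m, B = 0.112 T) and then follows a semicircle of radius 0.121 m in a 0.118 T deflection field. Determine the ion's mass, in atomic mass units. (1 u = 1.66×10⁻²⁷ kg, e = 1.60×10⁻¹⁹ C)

v = E/B₁ = 1.63×10^5 m/s.
From r = mv/(qB₂), m = qB₂r/v = (1×1.60×10^-19)(0.118)(0.121) / (1.63×10^5) = 1.40×10^-26 kg.
In atomic mass units: m = 1.40×10^-26 / 1.66×10^-27 = 8.42 u.

m ≈ 8.42 u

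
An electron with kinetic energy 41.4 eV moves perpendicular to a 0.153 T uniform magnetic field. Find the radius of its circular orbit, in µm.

Convert the energy: K = 41.4 eV = 6.62×10^-18 J.
v = √(2K/m) = √(2·6.62×10^-18/9.11×10^-31) = 3.81×10^6 m/s.
r = mv/(qB) = (9.11×10^-31)(3.81×10^6) / [(1×1.60×10^-19)(0.153)] = 1.42×10^-4 m.

r ≈ 142 µm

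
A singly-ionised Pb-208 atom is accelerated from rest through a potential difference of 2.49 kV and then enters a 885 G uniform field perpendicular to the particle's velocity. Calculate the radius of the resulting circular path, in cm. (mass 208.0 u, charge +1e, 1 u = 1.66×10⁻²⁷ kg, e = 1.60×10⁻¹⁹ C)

The kinetic energy gained is K = qV = (1×1.60×10^-19)(2490) = 3.98×10^-16 J.
v = √(2K/m) = 4.80×10^4 m/s.
r = mv/(qB) = (3.45×10^-25)(4.80×10^4) / [(1×1.60×10^-19)(0.0885)] = 1.17 m.

r ≈ 117 cm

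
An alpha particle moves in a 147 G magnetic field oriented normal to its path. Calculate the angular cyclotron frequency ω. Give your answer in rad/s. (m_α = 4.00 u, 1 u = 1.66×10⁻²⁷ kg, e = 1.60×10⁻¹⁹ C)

ω ≈ 7.08×10^5 rad/s

ω = qB/m = (2×1.60×10^-19)(0.0147) / (6.64×10^-27) = 7.08×10^5 rad/s.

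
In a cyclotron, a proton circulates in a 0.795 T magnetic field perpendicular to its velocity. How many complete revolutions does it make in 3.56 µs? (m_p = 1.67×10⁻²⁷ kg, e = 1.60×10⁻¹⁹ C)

N = 43

T = 2πm/(qB) = 2π(1.67×10^-27) / [(1×1.60×10^-19)(0.795)] = 8.2492×10^-8 s.
N = t/T = 3.56×10^-6 / 8.2492×10^-8 ≈ 43.16, so 43 complete revolutions.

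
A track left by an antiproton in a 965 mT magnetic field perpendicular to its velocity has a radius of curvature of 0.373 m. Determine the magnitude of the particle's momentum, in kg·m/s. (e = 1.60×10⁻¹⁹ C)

Since qvB = mv²/r, the momentum p = mv = qBr.
p = (1×1.60×10^-19)(0.965)(0.373) = 5.76×10^-20 kg·m/s.

p ≈ 5.76×10^-20 kg·m/s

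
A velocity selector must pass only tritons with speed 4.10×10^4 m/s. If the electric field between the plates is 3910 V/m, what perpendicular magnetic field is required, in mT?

B ≈ 95.4 mT

qE = qvB ⇒ B = E/v = (3910) / (4.10×10^4) = 0.0954 T.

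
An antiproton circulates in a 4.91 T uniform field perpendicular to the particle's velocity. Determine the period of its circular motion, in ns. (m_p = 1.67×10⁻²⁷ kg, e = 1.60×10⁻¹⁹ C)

T ≈ 13.4 ns

The cyclotron period is independent of speed: T = 2πm/(qB).
T = 2π(1.67×10^-27) / [(1×1.60×10^-19)(4.91)] = 1.34×10^-8 s.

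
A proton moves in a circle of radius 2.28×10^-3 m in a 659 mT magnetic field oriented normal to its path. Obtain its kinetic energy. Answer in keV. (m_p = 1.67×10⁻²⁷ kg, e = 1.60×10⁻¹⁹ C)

K ≈ 0.108 keV

v = qBr/m = (1×1.60×10^-19)(0.659)(2.28×10^-3) / (1.67×10^-27) = 1.44×10^5 m/s.
K = ½mv² = 0.5·(1.67×10^-27)·(1.44×10^5)² = 1.73×10^-17 J = 0.108 keV.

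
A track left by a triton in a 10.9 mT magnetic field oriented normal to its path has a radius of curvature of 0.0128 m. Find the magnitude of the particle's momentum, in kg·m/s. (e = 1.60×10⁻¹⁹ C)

Since qvB = mv²/r, the momentum p = mv = qBr.
p = (1×1.60×10^-19)(0.0109)(0.0128) = 2.23×10^-23 kg·m/s.

p ≈ 2.23×10^-23 kg·m/s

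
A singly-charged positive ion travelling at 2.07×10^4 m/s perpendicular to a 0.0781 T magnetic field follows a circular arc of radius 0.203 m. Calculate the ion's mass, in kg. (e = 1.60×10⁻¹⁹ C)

m ≈ 1.23×10^-25 kg

qvB = mv²/r ⇒ m = qBr/v.
m = (1×1.60×10^-19)(0.0781)(0.203) / (2.07×10^4) = 1.23×10^-25 kg.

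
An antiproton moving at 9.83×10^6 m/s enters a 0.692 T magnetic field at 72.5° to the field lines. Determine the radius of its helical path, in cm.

Only the perpendicular component v⊥ = v sin72.5° = 9.38×10^6 m/s is bent by the field.
r = m v⊥ /(qB) = (1.67×10^-27)(9.38×10^6) / [(1×1.60×10^-19)(0.692)] = 0.141 m.

r ≈ 14.1 cm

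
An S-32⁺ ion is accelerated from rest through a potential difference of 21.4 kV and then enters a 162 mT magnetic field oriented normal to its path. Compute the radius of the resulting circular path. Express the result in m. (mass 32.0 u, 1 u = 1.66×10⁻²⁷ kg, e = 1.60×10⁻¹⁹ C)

The kinetic energy gained is K = qV = (1×1.60×10^-19)(2.14×10^4) = 3.42×10^-15 J.
v = √(2K/m) = 3.59×10^5 m/s.
r = mv/(qB) = (5.31×10^-26)(3.59×10^5) / [(1×1.60×10^-19)(0.162)] = 0.736 m.

r ≈ 0.736 m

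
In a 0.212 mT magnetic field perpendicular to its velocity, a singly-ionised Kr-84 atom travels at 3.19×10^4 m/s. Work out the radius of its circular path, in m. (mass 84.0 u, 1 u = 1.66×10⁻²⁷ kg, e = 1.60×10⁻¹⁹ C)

r ≈ 131 m

The magnetic force provides the centripetal force: qvB = mv²/r, so r = mv/(qB).
r = (1.39×10^-25 kg)(3.19×10^4 m/s) / [(1×1.60×10^-19 C)(2.12×10^-4 T)] = 131 m.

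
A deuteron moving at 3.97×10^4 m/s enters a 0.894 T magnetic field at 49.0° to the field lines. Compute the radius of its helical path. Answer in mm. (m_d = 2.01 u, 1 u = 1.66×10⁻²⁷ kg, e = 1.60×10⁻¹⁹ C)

Only the perpendicular component v⊥ = v sin49.0° = 3.00×10^4 m/s is bent by the field.
r = m v⊥ /(qB) = (3.34×10^-27)(3.00×10^4) / [(1×1.60×10^-19)(0.894)] = 6.99×10^-4 m.

r ≈ 0.699 mm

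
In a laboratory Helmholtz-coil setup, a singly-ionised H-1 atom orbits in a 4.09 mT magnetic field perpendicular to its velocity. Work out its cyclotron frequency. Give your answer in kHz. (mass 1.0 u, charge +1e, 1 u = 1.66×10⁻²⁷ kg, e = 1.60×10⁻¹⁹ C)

f = qB/(2πm) = (1×1.60×10^-19)(4.09×10^-3) / [2π(1.66×10^-27)] = 6.27×10^4 Hz.

f ≈ 62.7 kHz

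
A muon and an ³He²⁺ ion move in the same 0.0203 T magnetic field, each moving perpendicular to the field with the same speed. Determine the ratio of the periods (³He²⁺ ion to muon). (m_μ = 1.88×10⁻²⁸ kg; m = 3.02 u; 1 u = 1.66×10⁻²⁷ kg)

ratio ≈ 13.3

T = 2πm/(qB) is independent of speed, so T₂/T₁ = (m₂/q₂)/(m₁/q₁).
T_{³He²⁺ ion}/T_{muon} = (5.01×10^-27/2e) / (1.88×10^-28/1e) = 13.3.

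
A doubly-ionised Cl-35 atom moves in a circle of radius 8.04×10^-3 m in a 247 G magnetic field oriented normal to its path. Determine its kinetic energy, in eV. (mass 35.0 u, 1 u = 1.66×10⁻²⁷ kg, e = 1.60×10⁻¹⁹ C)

K ≈ 0.217 eV

v = qBr/m = (2×1.60×10^-19)(0.0247)(8.04×10^-3) / (5.81×10^-26) = 1090 m/s.
K = ½mv² = 0.5·(5.81×10^-26)·(1090)² = 3.48×10^-20 J = 0.217 eV.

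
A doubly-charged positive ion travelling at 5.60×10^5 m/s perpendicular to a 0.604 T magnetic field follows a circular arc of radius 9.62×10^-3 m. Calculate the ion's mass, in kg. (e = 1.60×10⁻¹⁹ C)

qvB = mv²/r ⇒ m = qBr/v.
m = (2×1.60×10^-19)(0.604)(9.62×10^-3) / (5.60×10^5) = 3.32×10^-27 kg.

m ≈ 3.32×10^-27 kg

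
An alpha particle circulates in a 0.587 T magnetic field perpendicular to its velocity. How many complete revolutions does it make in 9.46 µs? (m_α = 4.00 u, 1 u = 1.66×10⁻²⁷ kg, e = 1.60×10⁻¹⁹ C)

N = 42

T = 2πm/(qB) = 2π(6.64×10^-27) / [(2×1.60×10^-19)(0.587)] = 2.2211×10^-7 s.
N = t/T = 9.46×10^-6 / 2.2211×10^-7 ≈ 42.59, so 42 complete revolutions.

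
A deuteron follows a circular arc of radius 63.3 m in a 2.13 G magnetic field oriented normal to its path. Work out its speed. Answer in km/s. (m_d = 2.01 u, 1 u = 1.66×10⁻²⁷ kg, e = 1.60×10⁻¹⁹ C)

v ≈ 647 km/s

From qvB = mv²/r, v = qBr/m.
v = (1×1.60×10^-19)(2.13×10^-4)(63.3) / (3.34×10^-27) = 6.47×10^5 m/s.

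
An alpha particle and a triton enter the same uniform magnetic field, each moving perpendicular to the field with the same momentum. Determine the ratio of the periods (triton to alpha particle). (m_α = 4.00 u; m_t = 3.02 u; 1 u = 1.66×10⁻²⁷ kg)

T = 2πm/(qB) is independent of speed, so T₂/T₁ = (m₂/q₂)/(m₁/q₁).
T_{triton}/T_{alpha particle} = (5.01×10^-27/1e) / (6.64×10^-27/2e) = 1.51.

ratio ≈ 1.51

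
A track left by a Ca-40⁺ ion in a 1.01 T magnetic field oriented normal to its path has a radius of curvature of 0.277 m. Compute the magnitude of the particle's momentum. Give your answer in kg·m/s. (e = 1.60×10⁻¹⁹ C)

Since qvB = mv²/r, the momentum p = mv = qBr.
p = (1×1.60×10^-19)(1.01)(0.277) = 4.48×10^-20 kg·m/s.

p ≈ 4.48×10^-20 kg·m/s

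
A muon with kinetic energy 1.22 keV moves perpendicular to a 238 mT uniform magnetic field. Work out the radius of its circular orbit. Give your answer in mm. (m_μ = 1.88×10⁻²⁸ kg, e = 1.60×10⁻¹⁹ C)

r ≈ 7.11 mm

Convert the energy: K = 1.22 keV = 1.95×10^-16 J.
v = √(2K/m) = √(2·1.95×10^-16/1.88×10^-28) = 1.44×10^6 m/s.
r = mv/(qB) = (1.88×10^-28)(1.44×10^6) / [(1×1.60×10^-19)(0.238)] = 7.11×10^-3 m.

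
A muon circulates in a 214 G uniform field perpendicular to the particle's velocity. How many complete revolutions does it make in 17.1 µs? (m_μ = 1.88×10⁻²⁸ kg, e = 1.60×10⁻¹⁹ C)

N = 49

T = 2πm/(qB) = 2π(1.88×10^-28) / [(1×1.60×10^-19)(0.0214)] = 3.4499×10^-7 s.
N = t/T = 1.71×10^-5 / 3.4499×10^-7 ≈ 49.57, so 49 complete revolutions.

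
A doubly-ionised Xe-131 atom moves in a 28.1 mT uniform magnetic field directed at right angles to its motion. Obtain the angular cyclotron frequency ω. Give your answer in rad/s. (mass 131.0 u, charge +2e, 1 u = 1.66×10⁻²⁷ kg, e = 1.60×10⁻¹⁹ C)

ω ≈ 4.14×10^4 rad/s

ω = qB/m = (2×1.60×10^-19)(0.0281) / (2.17×10^-25) = 4.14×10^4 rad/s.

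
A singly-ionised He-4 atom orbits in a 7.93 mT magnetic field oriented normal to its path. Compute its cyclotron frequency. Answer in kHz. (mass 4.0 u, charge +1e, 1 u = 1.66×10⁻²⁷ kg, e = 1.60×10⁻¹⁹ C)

f = qB/(2πm) = (1×1.60×10^-19)(7.93×10^-3) / [2π(6.64×10^-27)] = 3.04×10^4 Hz.

f ≈ 30.4 kHz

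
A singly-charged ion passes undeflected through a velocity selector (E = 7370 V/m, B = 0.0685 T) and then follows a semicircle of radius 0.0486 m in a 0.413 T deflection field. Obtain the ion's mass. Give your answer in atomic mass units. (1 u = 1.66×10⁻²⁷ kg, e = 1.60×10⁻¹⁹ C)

m ≈ 18.0 u

v = E/B₁ = 1.08×10^5 m/s.
From r = mv/(qB₂), m = qB₂r/v = (1×1.60×10^-19)(0.413)(0.0486) / (1.08×10^5) = 2.98×10^-26 kg.
In atomic mass units: m = 2.98×10^-26 / 1.66×10^-27 = 18.0 u.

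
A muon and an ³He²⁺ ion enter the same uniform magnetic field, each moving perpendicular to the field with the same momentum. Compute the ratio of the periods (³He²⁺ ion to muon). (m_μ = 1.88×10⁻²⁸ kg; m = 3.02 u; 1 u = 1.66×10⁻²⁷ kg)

ratio ≈ 13.3

T = 2πm/(qB) is independent of speed, so T₂/T₁ = (m₂/q₂)/(m₁/q₁).
T_{³He²⁺ ion}/T_{muon} = (5.01×10^-27/2e) / (1.88×10^-28/1e) = 13.3.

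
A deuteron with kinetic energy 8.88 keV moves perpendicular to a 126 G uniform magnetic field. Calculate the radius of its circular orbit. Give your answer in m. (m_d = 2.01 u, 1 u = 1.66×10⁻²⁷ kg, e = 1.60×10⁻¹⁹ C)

r ≈ 1.53 m

Convert the energy: K = 8.88 keV = 1.42×10^-15 J.
v = √(2K/m) = √(2·1.42×10^-15/3.34×10^-27) = 9.23×10^5 m/s.
r = mv/(qB) = (3.34×10^-27)(9.23×10^5) / [(1×1.60×10^-19)(0.0126)] = 1.53 m.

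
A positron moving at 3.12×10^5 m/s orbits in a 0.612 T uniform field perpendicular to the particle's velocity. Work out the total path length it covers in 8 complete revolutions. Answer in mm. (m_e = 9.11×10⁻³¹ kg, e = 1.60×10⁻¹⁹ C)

r = mv/(qB) = 2.90×10^-6 m, so one revolution covers 2πr = 1.82×10^-5 m.
In 8 revolutions: L = 8·2πr = 1.46×10^-4 m.

L ≈ 0.146 mm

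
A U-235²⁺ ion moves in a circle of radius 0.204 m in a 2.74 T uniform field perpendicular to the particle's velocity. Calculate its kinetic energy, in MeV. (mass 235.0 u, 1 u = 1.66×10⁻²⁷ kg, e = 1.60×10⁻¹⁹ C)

K ≈ 0.256 MeV

v = qBr/m = (2×1.60×10^-19)(2.74)(0.204) / (3.90×10^-25) = 4.59×10^5 m/s.
K = ½mv² = 0.5·(3.90×10^-25)·(4.59×10^5)² = 4.10×10^-14 J = 0.256 MeV.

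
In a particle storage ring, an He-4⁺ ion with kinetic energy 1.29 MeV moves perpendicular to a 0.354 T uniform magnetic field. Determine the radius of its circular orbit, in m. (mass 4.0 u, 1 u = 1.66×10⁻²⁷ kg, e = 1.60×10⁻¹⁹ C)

r ≈ 0.924 m

Convert the energy: K = 1.29 MeV = 2.06×10^-13 J.
v = √(2K/m) = √(2·2.06×10^-13/6.64×10^-27) = 7.88×10^6 m/s.
r = mv/(qB) = (6.64×10^-27)(7.88×10^6) / [(1×1.60×10^-19)(0.354)] = 0.924 m.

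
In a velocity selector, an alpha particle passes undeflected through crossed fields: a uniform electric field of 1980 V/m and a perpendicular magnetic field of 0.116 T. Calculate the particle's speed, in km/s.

For zero net force, qE = qvB, so v = E/B.
v = (1980) / (0.116) = 1.71×10^4 m/s.

v ≈ 17.1 km/s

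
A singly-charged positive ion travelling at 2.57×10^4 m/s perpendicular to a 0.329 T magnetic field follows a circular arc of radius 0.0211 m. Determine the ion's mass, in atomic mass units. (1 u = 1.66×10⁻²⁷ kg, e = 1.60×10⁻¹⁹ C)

qvB = mv²/r ⇒ m = qBr/v.
m = (1×1.60×10^-19)(0.329)(0.0211) / (2.57×10^4) = 4.32×10^-26 kg = 26.0 u.

m ≈ 26.0 u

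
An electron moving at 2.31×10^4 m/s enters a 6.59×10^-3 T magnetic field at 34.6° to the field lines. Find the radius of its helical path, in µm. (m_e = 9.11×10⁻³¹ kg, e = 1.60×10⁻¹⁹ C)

Only the perpendicular component v⊥ = v sin34.6° = 1.31×10^4 m/s is bent by the field.
r = m v⊥ /(qB) = (9.11×10^-31)(1.31×10^4) / [(1×1.60×10^-19)(6.59×10^-3)] = 1.13×10^-5 m.

r ≈ 11.3 µm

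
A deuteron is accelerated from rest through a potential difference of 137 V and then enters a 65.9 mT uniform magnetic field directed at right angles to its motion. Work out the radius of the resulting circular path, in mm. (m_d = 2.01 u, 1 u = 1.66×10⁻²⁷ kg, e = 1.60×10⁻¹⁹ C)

r ≈ 36.3 mm

The kinetic energy gained is K = qV = (1×1.60×10^-19)(137) = 2.19×10^-17 J.
v = √(2K/m) = 1.15×10^5 m/s.
r = mv/(qB) = (3.34×10^-27)(1.15×10^5) / [(1×1.60×10^-19)(0.0659)] = 0.0363 m.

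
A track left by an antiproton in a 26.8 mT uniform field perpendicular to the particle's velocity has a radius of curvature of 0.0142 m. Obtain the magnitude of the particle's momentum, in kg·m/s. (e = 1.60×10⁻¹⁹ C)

p ≈ 6.09×10^-23 kg·m/s

Since qvB = mv²/r, the momentum p = mv = qBr.
p = (1×1.60×10^-19)(0.0268)(0.0142) = 6.09×10^-23 kg·m/s.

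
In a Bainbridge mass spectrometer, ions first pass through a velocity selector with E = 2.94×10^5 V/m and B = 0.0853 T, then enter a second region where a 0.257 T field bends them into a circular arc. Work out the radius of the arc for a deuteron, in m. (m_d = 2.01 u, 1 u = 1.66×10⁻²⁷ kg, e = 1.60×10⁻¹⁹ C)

The selector passes v = E/B = 2.94×10^5/0.0853 = 3.45×10^6 m/s.
In the deflection region, r = mv/(qB₂) = (3.34×10^-27)(3.45×10^6) / [(1×1.60×10^-19)(0.257)] = 0.280 m.

r ≈ 0.280 m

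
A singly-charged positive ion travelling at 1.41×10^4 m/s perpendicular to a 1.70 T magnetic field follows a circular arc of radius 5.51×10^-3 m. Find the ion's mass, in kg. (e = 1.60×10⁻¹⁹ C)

m ≈ 1.06×10^-25 kg

qvB = mv²/r ⇒ m = qBr/v.
m = (1×1.60×10^-19)(1.70)(5.51×10^-3) / (1.41×10^4) = 1.06×10^-25 kg.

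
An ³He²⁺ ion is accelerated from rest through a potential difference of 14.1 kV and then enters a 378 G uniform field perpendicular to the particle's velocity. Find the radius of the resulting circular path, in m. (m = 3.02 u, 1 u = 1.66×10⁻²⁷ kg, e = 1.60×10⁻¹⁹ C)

r ≈ 0.556 m

The kinetic energy gained is K = qV = (2×1.60×10^-19)(1.41×10^4) = 4.51×10^-15 J.
v = √(2K/m) = 1.34×10^6 m/s.
r = mv/(qB) = (5.01×10^-27)(1.34×10^6) / [(2×1.60×10^-19)(0.0378)] = 0.556 m.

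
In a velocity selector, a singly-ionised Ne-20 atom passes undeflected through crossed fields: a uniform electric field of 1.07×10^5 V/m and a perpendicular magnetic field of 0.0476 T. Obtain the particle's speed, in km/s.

v ≈ 2250 km/s

For zero net force, qE = qvB, so v = E/B.
v = (1.07×10^5) / (0.0476) = 2.25×10^6 m/s.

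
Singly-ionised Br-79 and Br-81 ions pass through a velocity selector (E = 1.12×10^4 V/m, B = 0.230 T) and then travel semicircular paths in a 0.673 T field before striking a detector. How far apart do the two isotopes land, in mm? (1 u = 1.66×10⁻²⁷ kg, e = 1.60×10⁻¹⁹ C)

Δd ≈ 3.00 mm

Both emerge at v = E/B₁ = 4.87×10^4 m/s.
r = mv/(qB₂), so r₁ = 0.05930 m and r₂ = 0.06081 m, giving Δr = 1.50×10^-3 m.
After a semicircle each ion lands a diameter 2r from the entry slit, so the separation is 2Δr = 3.00×10^-3 m.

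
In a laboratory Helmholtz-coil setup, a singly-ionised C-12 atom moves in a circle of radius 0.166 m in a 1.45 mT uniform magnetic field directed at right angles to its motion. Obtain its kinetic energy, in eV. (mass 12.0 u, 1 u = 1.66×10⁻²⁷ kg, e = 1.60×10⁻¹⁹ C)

K ≈ 0.233 eV

v = qBr/m = (1×1.60×10^-19)(1.45×10^-3)(0.166) / (1.99×10^-26) = 1930 m/s.
K = ½mv² = 0.5·(1.99×10^-26)·(1930)² = 3.72×10^-20 J = 0.233 eV.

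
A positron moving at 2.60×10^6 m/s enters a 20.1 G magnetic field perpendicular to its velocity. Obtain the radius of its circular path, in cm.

The magnetic force provides the centripetal force: qvB = mv²/r, so r = mv/(qB).
r = (9.11×10^-31 kg)(2.60×10^6 m/s) / [(1×1.60×10^-19 C)(2.01×10^-3 T)] = 7.37×10^-3 m.

r ≈ 0.737 cm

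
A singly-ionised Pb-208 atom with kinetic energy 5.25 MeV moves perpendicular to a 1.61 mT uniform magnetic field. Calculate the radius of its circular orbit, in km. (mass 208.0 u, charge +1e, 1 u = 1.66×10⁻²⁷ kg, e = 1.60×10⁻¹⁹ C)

Convert the energy: K = 5.25 MeV = 8.40×10^-13 J.
v = √(2K/m) = √(2·8.40×10^-13/3.45×10^-25) = 2.21×10^6 m/s.
r = mv/(qB) = (3.45×10^-25)(2.21×10^6) / [(1×1.60×10^-19)(1.61×10^-3)] = 2960 m.

r ≈ 2.96 km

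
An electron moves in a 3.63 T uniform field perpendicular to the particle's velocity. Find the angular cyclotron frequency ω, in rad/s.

ω = qB/m = (1×1.60×10^-19)(3.63) / (9.11×10^-31) = 6.38×10^11 rad/s.

ω ≈ 6.38×10^11 rad/s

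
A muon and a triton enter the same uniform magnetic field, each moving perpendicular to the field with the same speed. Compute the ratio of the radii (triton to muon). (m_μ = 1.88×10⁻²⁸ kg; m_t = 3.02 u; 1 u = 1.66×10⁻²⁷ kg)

r = mv/(qB) ⇒ at equal v, r ∝ m/q.
r_{triton}/r_{muon} = 26.7.

ratio ≈ 26.7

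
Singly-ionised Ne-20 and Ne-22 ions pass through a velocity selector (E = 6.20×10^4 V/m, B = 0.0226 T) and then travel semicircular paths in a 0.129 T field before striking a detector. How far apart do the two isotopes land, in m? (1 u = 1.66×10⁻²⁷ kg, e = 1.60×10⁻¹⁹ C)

Δd ≈ 0.883 m

Both emerge at v = E/B₁ = 2.74×10^6 m/s.
r = mv/(qB₂), so r₁ = 4.413 m and r₂ = 4.854 m, giving Δr = 0.441 m.
After a semicircle each ion lands a diameter 2r from the entry slit, so the separation is 2Δr = 0.883 m.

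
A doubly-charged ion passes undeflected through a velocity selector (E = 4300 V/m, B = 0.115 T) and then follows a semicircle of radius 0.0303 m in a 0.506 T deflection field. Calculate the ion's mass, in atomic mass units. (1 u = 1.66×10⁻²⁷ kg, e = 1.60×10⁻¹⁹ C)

m ≈ 79.0 u

v = E/B₁ = 3.74×10^4 m/s.
From r = mv/(qB₂), m = qB₂r/v = (2×1.60×10^-19)(0.506)(0.0303) / (3.74×10^4) = 1.31×10^-25 kg.
In atomic mass units: m = 1.31×10^-25 / 1.66×10^-27 = 79.0 u.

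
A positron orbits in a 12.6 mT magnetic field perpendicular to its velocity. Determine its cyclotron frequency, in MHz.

f ≈ 352 MHz

f = qB/(2πm) = (1×1.60×10^-19)(0.0126) / [2π(9.11×10^-31)] = 3.52×10^8 Hz.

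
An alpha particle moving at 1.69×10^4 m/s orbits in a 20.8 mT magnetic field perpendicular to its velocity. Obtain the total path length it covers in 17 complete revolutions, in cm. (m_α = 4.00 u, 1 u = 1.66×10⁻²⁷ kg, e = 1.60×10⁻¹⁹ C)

L ≈ 180 cm

r = mv/(qB) = 0.0169 m, so one revolution covers 2πr = 0.106 m.
In 17 revolutions: L = 17·2πr = 1.80 m.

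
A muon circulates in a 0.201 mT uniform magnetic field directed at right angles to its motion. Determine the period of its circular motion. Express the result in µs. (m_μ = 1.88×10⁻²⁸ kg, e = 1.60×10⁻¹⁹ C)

The cyclotron period is independent of speed: T = 2πm/(qB).
T = 2π(1.88×10^-28) / [(1×1.60×10^-19)(2.01×10^-4)] = 3.67×10^-5 s.

T ≈ 36.7 µs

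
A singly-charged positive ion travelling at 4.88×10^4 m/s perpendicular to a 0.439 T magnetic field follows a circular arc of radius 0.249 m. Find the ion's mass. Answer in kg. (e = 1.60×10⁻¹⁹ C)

qvB = mv²/r ⇒ m = qBr/v.
m = (1×1.60×10^-19)(0.439)(0.249) / (4.88×10^4) = 3.58×10^-25 kg.

m ≈ 3.58×10^-25 kg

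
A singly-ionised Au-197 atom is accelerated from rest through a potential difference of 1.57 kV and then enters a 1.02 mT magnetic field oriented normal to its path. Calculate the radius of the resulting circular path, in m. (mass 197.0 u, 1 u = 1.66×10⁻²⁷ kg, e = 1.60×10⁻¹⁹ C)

r ≈ 78.5 m

The kinetic energy gained is K = qV = (1×1.60×10^-19)(1570) = 2.51×10^-16 J.
v = √(2K/m) = 3.92×10^4 m/s.
r = mv/(qB) = (3.27×10^-25)(3.92×10^4) / [(1×1.60×10^-19)(1.02×10^-3)] = 78.5 m.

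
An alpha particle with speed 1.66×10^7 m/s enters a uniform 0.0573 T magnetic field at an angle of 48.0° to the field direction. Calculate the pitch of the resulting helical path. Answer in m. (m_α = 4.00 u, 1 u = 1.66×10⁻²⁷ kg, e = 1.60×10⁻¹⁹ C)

The velocity component along B is v∥ = v cos48.0° = 1.11×10^7 m/s.
The cyclotron period T = 2πm/(qB) = 2.28×10^-6 s is set by m, q, B alone.
Pitch = v∥·T = (1.11×10^7)(2.28×10^-6) = 25.3 m.

pitch ≈ 25.3 m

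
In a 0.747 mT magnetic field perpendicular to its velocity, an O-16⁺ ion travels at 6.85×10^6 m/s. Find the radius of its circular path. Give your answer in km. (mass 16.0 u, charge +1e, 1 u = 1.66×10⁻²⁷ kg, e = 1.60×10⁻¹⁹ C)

r ≈ 1.52 km

The magnetic force provides the centripetal force: qvB = mv²/r, so r = mv/(qB).
r = (2.66×10^-26 kg)(6.85×10^6 m/s) / [(1×1.60×10^-19 C)(7.47×10^-4 T)] = 1520 m.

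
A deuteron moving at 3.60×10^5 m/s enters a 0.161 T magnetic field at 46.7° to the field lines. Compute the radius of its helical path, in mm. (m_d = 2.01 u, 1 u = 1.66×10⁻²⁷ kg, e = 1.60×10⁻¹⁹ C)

Only the perpendicular component v⊥ = v sin46.7° = 2.62×10^5 m/s is bent by the field.
r = m v⊥ /(qB) = (3.34×10^-27)(2.62×10^5) / [(1×1.60×10^-19)(0.161)] = 0.0339 m.

r ≈ 33.9 mm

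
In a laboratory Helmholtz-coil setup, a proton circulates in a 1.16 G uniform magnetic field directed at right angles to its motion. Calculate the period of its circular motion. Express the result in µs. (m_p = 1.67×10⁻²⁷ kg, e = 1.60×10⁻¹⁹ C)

The cyclotron period is independent of speed: T = 2πm/(qB).
T = 2π(1.67×10^-27) / [(1×1.60×10^-19)(1.16×10^-4)] = 5.65×10^-4 s.

T ≈ 565 µs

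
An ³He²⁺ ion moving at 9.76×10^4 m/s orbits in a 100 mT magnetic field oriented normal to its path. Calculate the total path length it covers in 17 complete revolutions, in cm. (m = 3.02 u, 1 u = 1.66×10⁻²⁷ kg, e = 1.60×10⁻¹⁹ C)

L ≈ 163 cm

r = mv/(qB) = 0.0153 m, so one revolution covers 2πr = 0.0961 m.
In 17 revolutions: L = 17·2πr = 1.63 m.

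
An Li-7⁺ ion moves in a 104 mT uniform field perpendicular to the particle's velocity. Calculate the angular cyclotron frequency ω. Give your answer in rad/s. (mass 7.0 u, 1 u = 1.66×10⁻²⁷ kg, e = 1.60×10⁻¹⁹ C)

ω ≈ 1.43×10^6 rad/s

ω = qB/m = (1×1.60×10^-19)(0.104) / (1.16×10^-26) = 1.43×10^6 rad/s.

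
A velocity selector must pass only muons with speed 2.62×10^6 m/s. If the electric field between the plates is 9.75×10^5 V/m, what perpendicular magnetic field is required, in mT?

qE = qvB ⇒ B = E/v = (9.75×10^5) / (2.62×10^6) = 0.372 T.

B ≈ 372 mT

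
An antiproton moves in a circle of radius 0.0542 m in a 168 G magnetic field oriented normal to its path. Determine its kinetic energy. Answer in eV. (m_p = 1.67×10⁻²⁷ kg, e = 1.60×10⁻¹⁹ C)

v = qBr/m = (1×1.60×10^-19)(0.0168)(0.0542) / (1.67×10^-27) = 8.72×10^4 m/s.
K = ½mv² = 0.5·(1.67×10^-27)·(8.72×10^4)² = 6.35×10^-18 J = 39.7 eV.

K ≈ 39.7 eV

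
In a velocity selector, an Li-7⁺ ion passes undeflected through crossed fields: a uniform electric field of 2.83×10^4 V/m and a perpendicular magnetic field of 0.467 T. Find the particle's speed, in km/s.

v ≈ 60.6 km/s

For zero net force, qE = qvB, so v = E/B.
v = (2.83×10^4) / (0.467) = 6.06×10^4 m/s.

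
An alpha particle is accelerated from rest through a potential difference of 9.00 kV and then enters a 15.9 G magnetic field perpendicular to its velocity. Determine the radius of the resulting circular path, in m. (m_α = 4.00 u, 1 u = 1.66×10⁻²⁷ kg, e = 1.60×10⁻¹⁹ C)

r ≈ 12.2 m

The kinetic energy gained is K = qV = (2×1.60×10^-19)(9000) = 2.88×10^-15 J.
v = √(2K/m) = 9.31×10^5 m/s.
r = mv/(qB) = (6.64×10^-27)(9.31×10^5) / [(2×1.60×10^-19)(1.59×10^-3)] = 12.2 m.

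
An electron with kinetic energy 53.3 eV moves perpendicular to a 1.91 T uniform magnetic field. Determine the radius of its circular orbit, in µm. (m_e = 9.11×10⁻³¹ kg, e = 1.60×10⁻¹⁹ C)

r ≈ 12.9 µm

Convert the energy: K = 53.3 eV = 8.53×10^-18 J.
v = √(2K/m) = √(2·8.53×10^-18/9.11×10^-31) = 4.33×10^6 m/s.
r = mv/(qB) = (9.11×10^-31)(4.33×10^6) / [(1×1.60×10^-19)(1.91)] = 1.29×10^-5 m.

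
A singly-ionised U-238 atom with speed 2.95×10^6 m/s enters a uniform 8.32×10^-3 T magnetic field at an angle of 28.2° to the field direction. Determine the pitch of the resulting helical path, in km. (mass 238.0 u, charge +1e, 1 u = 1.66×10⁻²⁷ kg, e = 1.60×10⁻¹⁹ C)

The velocity component along B is v∥ = v cos28.2° = 2.60×10^6 m/s.
The cyclotron period T = 2πm/(qB) = 1.86×10^-3 s is set by m, q, B alone.
Pitch = v∥·T = (2.60×10^6)(1.86×10^-3) = 4850 m.

pitch ≈ 4.85 km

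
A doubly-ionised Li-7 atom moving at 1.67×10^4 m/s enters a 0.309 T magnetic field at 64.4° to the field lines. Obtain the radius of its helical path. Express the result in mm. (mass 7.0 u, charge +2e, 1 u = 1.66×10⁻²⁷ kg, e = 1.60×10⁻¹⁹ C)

Only the perpendicular component v⊥ = v sin64.4° = 1.51×10^4 m/s is bent by the field.
r = m v⊥ /(qB) = (1.16×10^-26)(1.51×10^4) / [(2×1.60×10^-19)(0.309)] = 1.77×10^-3 m.

r ≈ 1.77 mm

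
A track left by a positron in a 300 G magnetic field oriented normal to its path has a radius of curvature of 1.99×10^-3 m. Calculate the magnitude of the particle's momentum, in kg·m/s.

Since qvB = mv²/r, the momentum p = mv = qBr.
p = (1×1.60×10^-19)(0.0300)(1.99×10^-3) = 9.55×10^-24 kg·m/s.

p ≈ 9.55×10^-24 kg·m/s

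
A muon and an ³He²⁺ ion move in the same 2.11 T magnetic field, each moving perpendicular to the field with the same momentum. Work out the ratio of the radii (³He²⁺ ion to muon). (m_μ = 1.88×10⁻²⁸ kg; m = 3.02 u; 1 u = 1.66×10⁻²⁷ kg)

r = p/(qB) ⇒ at equal p, r ∝ 1/q.
r_{³He²⁺ ion}/r_{muon} = 0.500.

ratio ≈ 0.500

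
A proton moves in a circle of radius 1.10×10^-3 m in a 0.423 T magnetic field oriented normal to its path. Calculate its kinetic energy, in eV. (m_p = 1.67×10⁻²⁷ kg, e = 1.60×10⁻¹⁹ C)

v = qBr/m = (1×1.60×10^-19)(0.423)(1.10×10^-3) / (1.67×10^-27) = 4.46×10^4 m/s.
K = ½mv² = 0.5·(1.67×10^-27)·(4.46×10^4)² = 1.66×10^-18 J = 10.4 eV.

K ≈ 10.4 eV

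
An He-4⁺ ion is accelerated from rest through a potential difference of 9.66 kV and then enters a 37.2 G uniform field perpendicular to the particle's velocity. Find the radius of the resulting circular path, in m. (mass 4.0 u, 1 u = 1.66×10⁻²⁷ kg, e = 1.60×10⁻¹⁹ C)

r ≈ 7.61 m

The kinetic energy gained is K = qV = (1×1.60×10^-19)(9660) = 1.55×10^-15 J.
v = √(2K/m) = 6.82×10^5 m/s.
r = mv/(qB) = (6.64×10^-27)(6.82×10^5) / [(1×1.60×10^-19)(3.72×10^-3)] = 7.61 m.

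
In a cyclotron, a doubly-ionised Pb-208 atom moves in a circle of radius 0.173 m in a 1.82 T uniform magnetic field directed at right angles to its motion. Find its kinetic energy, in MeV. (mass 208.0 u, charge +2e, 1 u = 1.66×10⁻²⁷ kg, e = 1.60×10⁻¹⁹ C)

v = qBr/m = (2×1.60×10^-19)(1.82)(0.173) / (3.45×10^-25) = 2.92×10^5 m/s.
K = ½mv² = 0.5·(3.45×10^-25)·(2.92×10^5)² = 1.47×10^-14 J = 0.0919 MeV.

K ≈ 0.0919 MeV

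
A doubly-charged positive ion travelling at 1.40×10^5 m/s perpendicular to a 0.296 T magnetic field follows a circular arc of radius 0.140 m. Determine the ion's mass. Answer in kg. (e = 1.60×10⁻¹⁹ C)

m ≈ 9.47×10^-26 kg

qvB = mv²/r ⇒ m = qBr/v.
m = (2×1.60×10^-19)(0.296)(0.140) / (1.40×10^5) = 9.47×10^-26 kg.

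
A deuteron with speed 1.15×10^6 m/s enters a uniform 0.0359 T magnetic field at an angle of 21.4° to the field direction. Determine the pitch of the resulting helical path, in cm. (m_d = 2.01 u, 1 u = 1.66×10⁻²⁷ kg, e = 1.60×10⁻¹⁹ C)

The velocity component along B is v∥ = v cos21.4° = 1.07×10^6 m/s.
The cyclotron period T = 2πm/(qB) = 3.65×10^-6 s is set by m, q, B alone.
Pitch = v∥·T = (1.07×10^6)(3.65×10^-6) = 3.91 m.

pitch ≈ 391 cm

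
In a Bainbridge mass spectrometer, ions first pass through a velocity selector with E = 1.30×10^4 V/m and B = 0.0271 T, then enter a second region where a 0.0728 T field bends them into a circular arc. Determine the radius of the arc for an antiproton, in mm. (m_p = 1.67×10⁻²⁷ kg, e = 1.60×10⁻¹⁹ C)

The selector passes v = E/B = 1.30×10^4/0.0271 = 4.80×10^5 m/s.
In the deflection region, r = mv/(qB₂) = (1.67×10^-27)(4.80×10^5) / [(1×1.60×10^-19)(0.0728)] = 0.0688 m.

r ≈ 68.8 mm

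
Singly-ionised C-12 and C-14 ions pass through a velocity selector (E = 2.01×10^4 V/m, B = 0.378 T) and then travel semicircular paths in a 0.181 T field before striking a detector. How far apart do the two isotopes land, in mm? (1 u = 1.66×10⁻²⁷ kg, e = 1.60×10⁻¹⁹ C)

Both emerge at v = E/B₁ = 5.32×10^4 m/s.
r = mv/(qB₂), so r₁ = 0.03658 m and r₂ = 0.04267 m, giving Δr = 6.10×10^-3 m.
After a semicircle each ion lands a diameter 2r from the entry slit, so the separation is 2Δr = 0.0122 m.

Δd ≈ 12.2 mm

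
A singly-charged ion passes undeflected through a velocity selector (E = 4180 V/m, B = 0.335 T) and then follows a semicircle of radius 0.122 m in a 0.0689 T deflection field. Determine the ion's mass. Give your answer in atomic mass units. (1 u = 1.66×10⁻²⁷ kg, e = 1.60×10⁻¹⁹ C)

m ≈ 64.9 u

v = E/B₁ = 1.25×10^4 m/s.
From r = mv/(qB₂), m = qB₂r/v = (1×1.60×10^-19)(0.0689)(0.122) / (1.25×10^4) = 1.08×10^-25 kg.
In atomic mass units: m = 1.08×10^-25 / 1.66×10^-27 = 64.9 u.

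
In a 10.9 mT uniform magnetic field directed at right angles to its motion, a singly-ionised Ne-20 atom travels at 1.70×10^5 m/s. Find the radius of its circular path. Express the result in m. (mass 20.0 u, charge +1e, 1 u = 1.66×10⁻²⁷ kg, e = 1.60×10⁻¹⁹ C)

The magnetic force provides the centripetal force: qvB = mv²/r, so r = mv/(qB).
r = (3.32×10^-26 kg)(1.70×10^5 m/s) / [(1×1.60×10^-19 C)(0.0109 T)] = 3.24 m.

r ≈ 3.24 m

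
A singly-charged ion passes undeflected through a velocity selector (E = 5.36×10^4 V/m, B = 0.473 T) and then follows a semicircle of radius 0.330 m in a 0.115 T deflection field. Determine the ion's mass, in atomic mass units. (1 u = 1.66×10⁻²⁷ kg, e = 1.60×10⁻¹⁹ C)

m ≈ 32.3 u

v = E/B₁ = 1.13×10^5 m/s.
From r = mv/(qB₂), m = qB₂r/v = (1×1.60×10^-19)(0.115)(0.330) / (1.13×10^5) = 5.36×10^-26 kg.
In atomic mass units: m = 5.36×10^-26 / 1.66×10^-27 = 32.3 u.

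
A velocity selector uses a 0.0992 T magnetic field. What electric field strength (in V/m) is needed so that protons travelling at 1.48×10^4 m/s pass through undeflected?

qE = qvB ⇒ E = vB = (1.48×10^4)(0.0992) = 1470 V/m.

E ≈ 1470 V/m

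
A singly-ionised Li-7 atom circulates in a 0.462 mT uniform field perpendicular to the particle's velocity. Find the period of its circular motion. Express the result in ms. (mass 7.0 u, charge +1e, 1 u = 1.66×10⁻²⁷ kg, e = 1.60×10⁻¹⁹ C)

The cyclotron period is independent of speed: T = 2πm/(qB).
T = 2π(1.16×10^-26) / [(1×1.60×10^-19)(4.62×10^-4)] = 9.88×10^-4 s.

T ≈ 0.988 ms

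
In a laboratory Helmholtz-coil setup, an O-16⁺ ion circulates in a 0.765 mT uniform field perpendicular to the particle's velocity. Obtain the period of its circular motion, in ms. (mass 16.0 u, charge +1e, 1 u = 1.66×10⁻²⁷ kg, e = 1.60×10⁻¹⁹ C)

T ≈ 1.36 ms

The cyclotron period is independent of speed: T = 2πm/(qB).
T = 2π(2.66×10^-26) / [(1×1.60×10^-19)(7.65×10^-4)] = 1.36×10^-3 s.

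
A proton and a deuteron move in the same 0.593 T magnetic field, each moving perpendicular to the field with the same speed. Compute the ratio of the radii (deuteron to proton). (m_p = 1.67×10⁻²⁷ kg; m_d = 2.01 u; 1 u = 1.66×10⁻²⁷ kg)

ratio ≈ 2.00

r = mv/(qB) ⇒ at equal v, r ∝ m/q.
r_{deuteron}/r_{proton} = 2.00.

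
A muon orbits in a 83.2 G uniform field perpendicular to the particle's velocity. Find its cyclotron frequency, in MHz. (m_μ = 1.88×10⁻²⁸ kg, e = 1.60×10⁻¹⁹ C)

f = qB/(2πm) = (1×1.60×10^-19)(8.32×10^-3) / [2π(1.88×10^-28)] = 1.13×10^6 Hz.

f ≈ 1.13 MHz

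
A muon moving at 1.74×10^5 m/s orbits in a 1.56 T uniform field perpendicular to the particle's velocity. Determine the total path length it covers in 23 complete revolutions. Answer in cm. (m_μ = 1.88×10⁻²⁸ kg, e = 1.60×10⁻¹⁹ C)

r = mv/(qB) = 1.31×10^-4 m, so one revolution covers 2πr = 8.23×10^-4 m.
In 23 revolutions: L = 23·2πr = 0.0189 m.

L ≈ 1.89 cm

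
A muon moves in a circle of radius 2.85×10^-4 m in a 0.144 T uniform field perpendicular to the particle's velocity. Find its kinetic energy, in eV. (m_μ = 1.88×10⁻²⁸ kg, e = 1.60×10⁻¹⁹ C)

K ≈ 0.717 eV

v = qBr/m = (1×1.60×10^-19)(0.144)(2.85×10^-4) / (1.88×10^-28) = 3.49×10^4 m/s.
K = ½mv² = 0.5·(1.88×10^-28)·(3.49×10^4)² = 1.15×10^-19 J = 0.717 eV.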